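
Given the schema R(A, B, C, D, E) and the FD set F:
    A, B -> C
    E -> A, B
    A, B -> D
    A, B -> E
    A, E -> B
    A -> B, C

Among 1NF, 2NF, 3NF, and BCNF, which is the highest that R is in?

BCNF

Candidate keys: {A}, {E}. Prime attributes: {A, E}.
The left-hand side of every FD is a superkey, so BCNF is satisfied.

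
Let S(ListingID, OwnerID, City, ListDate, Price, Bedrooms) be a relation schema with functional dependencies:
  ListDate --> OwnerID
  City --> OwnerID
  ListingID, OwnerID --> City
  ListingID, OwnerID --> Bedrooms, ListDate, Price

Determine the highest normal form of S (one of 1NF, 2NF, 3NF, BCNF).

3NF

Candidate keys: {City, ListingID}, {ListDate, ListingID}, {ListingID, OwnerID}. Prime attributes: {City, ListDate, ListingID, OwnerID}.
For ListDate --> OwnerID we have {ListDate}⁺ = {ListDate, OwnerID}; {ListDate} is not a superkey, so BCNF fails.
But every attribute on its right side ({OwnerID}) is prime, and the same holds for every other non-superkey FD, so 3NF still holds.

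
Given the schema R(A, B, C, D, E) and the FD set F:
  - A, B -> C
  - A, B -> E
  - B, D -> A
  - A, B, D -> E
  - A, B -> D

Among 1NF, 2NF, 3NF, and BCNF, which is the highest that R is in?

BCNF

Candidate keys: {A, B}, {B, D}. Prime attributes: {A, B, D}.
Each dependency's left side is a superkey — BCNF holds.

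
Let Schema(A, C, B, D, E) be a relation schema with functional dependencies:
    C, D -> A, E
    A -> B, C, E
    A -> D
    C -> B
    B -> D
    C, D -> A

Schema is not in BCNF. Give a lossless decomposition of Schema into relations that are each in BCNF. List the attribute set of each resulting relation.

{A, B, C, E}; {B, D}

Candidate keys of the original relation: {A}, {C}.
{A, B, C, D, E}: {B} determines {B, D} here but is not a superkey — split on B -> D, giving {B, D} and {A, B, C, E}.
{B, D} has no BCNF violation.
{A, B, C, E} has no BCNF violation.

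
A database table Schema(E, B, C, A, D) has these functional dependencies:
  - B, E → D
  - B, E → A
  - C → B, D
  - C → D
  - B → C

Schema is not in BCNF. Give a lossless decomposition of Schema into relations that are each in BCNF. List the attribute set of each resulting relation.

{A, C, E}; {B, C, D}

Candidate keys of the original relation: {B, E}, {C, E}.
{A, B, C, D, E}: {C} determines {B, C, D} here but is not a superkey — split on C → B, D, giving {B, C, D} and {A, C, E}.
{B, C, D} is in BCNF.
{A, C, E} is in BCNF.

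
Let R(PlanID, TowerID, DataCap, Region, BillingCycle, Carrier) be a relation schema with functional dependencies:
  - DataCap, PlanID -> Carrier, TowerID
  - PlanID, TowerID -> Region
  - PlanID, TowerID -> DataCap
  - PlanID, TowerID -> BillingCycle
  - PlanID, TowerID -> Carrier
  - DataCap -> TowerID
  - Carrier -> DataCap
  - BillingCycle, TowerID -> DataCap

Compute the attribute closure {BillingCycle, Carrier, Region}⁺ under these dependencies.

{BillingCycle, Carrier, DataCap, Region, TowerID}

Start with {BillingCycle, Carrier, Region}.
Carrier -> DataCap applies; add {DataCap} → now {BillingCycle, Carrier, DataCap, Region}.
DataCap -> TowerID applies; add {TowerID} → now {BillingCycle, Carrier, DataCap, Region, TowerID}.
No further FD applies.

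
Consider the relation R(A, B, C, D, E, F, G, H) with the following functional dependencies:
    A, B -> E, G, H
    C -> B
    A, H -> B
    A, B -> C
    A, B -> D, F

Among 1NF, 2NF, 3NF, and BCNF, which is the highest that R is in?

Candidate keys: {A, B}, {A, C}, {A, H}. Prime attributes: {A, B, C, H}.
C -> B breaks BCNF: {C}⁺ = {B, C}, so {C} is not a superkey.
Since {B} ⊆ prime attributes and every other non-superkey FD also has a prime right side, the schema is in 3NF.

3NF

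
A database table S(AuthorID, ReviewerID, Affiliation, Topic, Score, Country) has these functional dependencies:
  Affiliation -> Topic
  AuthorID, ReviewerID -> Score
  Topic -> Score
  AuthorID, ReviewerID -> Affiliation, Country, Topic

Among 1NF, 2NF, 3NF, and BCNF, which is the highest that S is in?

Candidate key: {AuthorID, ReviewerID}. Prime attributes: {AuthorID, ReviewerID}.
For Affiliation -> Topic we have {Affiliation}⁺ = {Affiliation, Score, Topic}; {Affiliation} is not a superkey, so BCNF fails.
Affiliation -> Topic determines the non-prime attribute {Topic} from a non-superkey — 3NF is violated.
No proper subset of a key has a non-prime attribute in its closure, so there is no partial dependency; 2NF holds.

2NF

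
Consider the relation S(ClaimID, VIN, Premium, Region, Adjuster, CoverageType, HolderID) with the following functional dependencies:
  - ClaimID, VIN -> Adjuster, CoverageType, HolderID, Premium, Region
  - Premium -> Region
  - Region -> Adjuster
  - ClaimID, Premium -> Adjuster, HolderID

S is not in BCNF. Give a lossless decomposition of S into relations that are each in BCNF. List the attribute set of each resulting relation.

{Adjuster, Region}; {ClaimID, CoverageType, Premium, VIN}; {ClaimID, HolderID, Premium}; {Premium, Region}

Candidate key of the original relation: {ClaimID, VIN}.
Within {Adjuster, ClaimID, CoverageType, HolderID, Premium, Region, VIN}: {Premium}⁺ ∩ {Adjuster, ClaimID, CoverageType, HolderID, Premium, Region, VIN} = {Adjuster, Premium, Region}, not the whole set, so Premium -> Adjuster, Region violates BCNF; decompose into {Adjuster, Premium, Region} and {ClaimID, CoverageType, HolderID, Premium, VIN}.
Within {Adjuster, Premium, Region}: {Region}⁺ ∩ {Adjuster, Premium, Region} = {Adjuster, Region}, not the whole set, so Region -> Adjuster violates BCNF; decompose into {Adjuster, Region} and {Premium, Region}.
{Adjuster, Region}: every determinant is a superkey — BCNF.
{Premium, Region}: every determinant is a superkey — BCNF.
Within {ClaimID, CoverageType, HolderID, Premium, VIN}: {ClaimID, Premium}⁺ ∩ {ClaimID, CoverageType, HolderID, Premium, VIN} = {ClaimID, HolderID, Premium}, not the whole set, so ClaimID, Premium -> HolderID violates BCNF; decompose into {ClaimID, HolderID, Premium} and {ClaimID, CoverageType, Premium, VIN}.
{ClaimID, HolderID, Premium}: every determinant is a superkey — BCNF.
{ClaimID, CoverageType, Premium, VIN}: every determinant is a superkey — BCNF.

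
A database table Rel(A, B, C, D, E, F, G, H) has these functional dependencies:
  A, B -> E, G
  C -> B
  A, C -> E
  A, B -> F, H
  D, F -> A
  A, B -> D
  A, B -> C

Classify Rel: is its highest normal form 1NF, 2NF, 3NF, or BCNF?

Candidate keys: {A, B}, {A, C}, {B, D, F}, {C, D, F}. Prime attributes: {A, B, C, D, F}.
C -> B breaks BCNF: {C}⁺ = {B, C}, so {C} is not a superkey.
Its right-hand attributes {B} are all prime, as are those of every other non-superkey FD — the relation is in 3NF.

3NF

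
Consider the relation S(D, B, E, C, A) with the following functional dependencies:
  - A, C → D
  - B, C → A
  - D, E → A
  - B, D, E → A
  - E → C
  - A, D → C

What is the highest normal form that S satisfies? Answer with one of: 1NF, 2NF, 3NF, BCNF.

Candidate key: {B, E}. Prime attributes: {B, E}.
A, C → D: {A, C}⁺ = {A, C, D}, which is not all of the attributes, so the left side is not a superkey — BCNF is violated.
A, C → D has non-prime {D} on the right and a non-superkey on the left, so 3NF fails.
Since {E} ⊂ {B, E} and {E}⁺ ⊇ {C} with {C} non-prime, there is a partial dependency; 2NF fails.

1NF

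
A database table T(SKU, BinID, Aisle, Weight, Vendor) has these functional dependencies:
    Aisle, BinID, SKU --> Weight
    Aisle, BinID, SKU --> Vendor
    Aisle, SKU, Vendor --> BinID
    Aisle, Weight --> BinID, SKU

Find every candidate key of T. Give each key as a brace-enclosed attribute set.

Attributes never on any right-hand side: {Aisle} — every candidate key must contain it.
Closure of {Aisle, Weight} is {Aisle, BinID, SKU, Vendor, Weight}, the whole schema; {Aisle, Weight} is a candidate key.
Closure of {Aisle, BinID, SKU} is {Aisle, BinID, SKU, Vendor, Weight}, the whole schema; {Aisle, BinID, SKU} is a candidate key.
Closure of {Aisle, SKU, Vendor} is {Aisle, BinID, SKU, Vendor, Weight}, the whole schema; {Aisle, SKU, Vendor} is a candidate key.
These are minimal and exhaustive — every other superkey contains one of them.

{Aisle, BinID, SKU}, {Aisle, SKU, Vendor}, {Aisle, Weight}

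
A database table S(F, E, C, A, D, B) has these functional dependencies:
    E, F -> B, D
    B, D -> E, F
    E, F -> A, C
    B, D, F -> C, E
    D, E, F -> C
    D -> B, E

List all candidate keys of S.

{D}, {E, F}

{D}⁺ = {A, B, C, D, E, F}, which is every attribute, so {D} is a candidate key.
{E, F}⁺ = {A, B, C, D, E, F}, which is every attribute, so {E, F} is a candidate key.
No proper subset of any of these is a key, and no other minimal superkey exists.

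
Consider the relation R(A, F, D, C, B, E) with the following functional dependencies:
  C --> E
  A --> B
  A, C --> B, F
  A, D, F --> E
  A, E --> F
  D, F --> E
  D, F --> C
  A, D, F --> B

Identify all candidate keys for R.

{A, C, D}, {A, D, E}, {A, D, F}

Attributes never on any right-hand side: {A, D} — every candidate key must contain all of them.
{A, C, D}⁺ = {A, B, C, D, E, F}, which is every attribute, so {A, C, D} is a candidate key.
{A, D, E}⁺ = {A, B, C, D, E, F}, which is every attribute, so {A, D, E} is a candidate key.
{A, D, F}⁺ = {A, B, C, D, E, F}, which is every attribute, so {A, D, F} is a candidate key.
No proper subset of any of these is a key, and no other minimal superkey exists.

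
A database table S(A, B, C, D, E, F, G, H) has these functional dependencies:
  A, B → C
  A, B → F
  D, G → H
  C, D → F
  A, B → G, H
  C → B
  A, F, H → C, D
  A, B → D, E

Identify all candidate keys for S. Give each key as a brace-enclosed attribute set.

{A} never appears on the right of any FD, so every key must include it.
{A, B}⁺ = {A, B, C, D, E, F, G, H}, which is every attribute, so {A, B} is a candidate key.
{A, C}⁺ = {A, B, C, D, E, F, G, H}, which is every attribute, so {A, C} is a candidate key.
{A, F, H}⁺ = {A, B, C, D, E, F, G, H}, which is every attribute, so {A, F, H} is a candidate key.
{A, D, F, G}⁺ = {A, B, C, D, E, F, G, H}, which is every attribute, so {A, D, F, G} is a candidate key.
Any other superkey properly contains one of these, so there are no further candidate keys.

{A, B}, {A, C}, {A, D, F, G}, {A, F, H}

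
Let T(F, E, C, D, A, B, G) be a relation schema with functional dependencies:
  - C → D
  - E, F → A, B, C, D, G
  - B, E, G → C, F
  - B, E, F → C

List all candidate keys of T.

No FD produces {E}, so it must be in every candidate key.
Closure of {E, F} is {A, B, C, D, E, F, G}, the whole schema; {E, F} is a candidate key.
Closure of {B, E, G} is {A, B, C, D, E, F, G}, the whole schema; {B, E, G} is a candidate key.
Any other superkey properly contains one of these, so there are no further candidate keys.

{B, E, G}, {E, F}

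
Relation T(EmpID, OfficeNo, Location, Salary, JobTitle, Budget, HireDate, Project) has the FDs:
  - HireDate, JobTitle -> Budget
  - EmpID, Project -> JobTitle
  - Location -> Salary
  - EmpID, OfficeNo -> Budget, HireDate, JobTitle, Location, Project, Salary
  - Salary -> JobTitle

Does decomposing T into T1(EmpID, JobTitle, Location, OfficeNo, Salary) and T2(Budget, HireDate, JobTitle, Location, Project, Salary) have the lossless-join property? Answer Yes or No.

T1 ∩ T2 = {JobTitle, Location, Salary}; its closure under F is {JobTitle, Location, Salary}.
T1 ⊄ {JobTitle, Location, Salary} and T2 ⊄ {JobTitle, Location, Salary}, so the split is lossy.

No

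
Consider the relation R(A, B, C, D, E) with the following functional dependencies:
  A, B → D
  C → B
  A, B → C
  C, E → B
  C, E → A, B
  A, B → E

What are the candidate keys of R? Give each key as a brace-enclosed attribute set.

{A, B}, {A, C}, {C, E}

Closure of {A, B} is {A, B, C, D, E}, the whole schema; {A, B} is a candidate key.
Closure of {A, C} is {A, B, C, D, E}, the whole schema; {A, C} is a candidate key.
Closure of {C, E} is {A, B, C, D, E}, the whole schema; {C, E} is a candidate key.
These are minimal and exhaustive — every other superkey contains one of them.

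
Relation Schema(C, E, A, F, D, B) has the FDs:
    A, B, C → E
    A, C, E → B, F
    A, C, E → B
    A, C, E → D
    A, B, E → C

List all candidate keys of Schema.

No FD produces {A}, so it must be in every candidate key.
{A, B, C} is a candidate key since {A, B, C}⁺ = {A, B, C, D, E, F} covers every attribute.
{A, B, E} is a candidate key since {A, B, E}⁺ = {A, B, C, D, E, F} covers every attribute.
{A, C, E} is a candidate key since {A, C, E}⁺ = {A, B, C, D, E, F} covers every attribute.
No proper subset of any of these is a key, and no other minimal superkey exists.

{A, B, C}, {A, B, E}, {A, C, E}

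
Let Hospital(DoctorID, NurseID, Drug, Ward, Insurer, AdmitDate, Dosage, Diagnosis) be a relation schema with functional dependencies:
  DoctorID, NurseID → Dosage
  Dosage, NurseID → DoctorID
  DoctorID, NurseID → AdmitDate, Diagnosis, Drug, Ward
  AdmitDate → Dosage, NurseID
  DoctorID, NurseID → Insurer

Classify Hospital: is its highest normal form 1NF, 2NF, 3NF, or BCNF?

Candidate keys: {AdmitDate}, {DoctorID, NurseID}, {Dosage, NurseID}. Prime attributes: {AdmitDate, DoctorID, Dosage, NurseID}.
Every FD has a superkey on the left, so the relation is in BCNF.

BCNF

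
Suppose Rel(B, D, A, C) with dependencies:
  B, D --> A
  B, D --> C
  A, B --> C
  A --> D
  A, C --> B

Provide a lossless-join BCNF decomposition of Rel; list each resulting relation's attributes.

{A, B, C}; {A, D}

Candidate keys of the original relation: {A, B}, {A, C}, {B, D}.
In {A, B, C, D}, {A} is not a superkey ({A}⁺ restricted to this set is {A, D}), so split on A --> D into {A, D} and {A, B, C}.
{A, D} has no BCNF violation.
{A, B, C} has no BCNF violation.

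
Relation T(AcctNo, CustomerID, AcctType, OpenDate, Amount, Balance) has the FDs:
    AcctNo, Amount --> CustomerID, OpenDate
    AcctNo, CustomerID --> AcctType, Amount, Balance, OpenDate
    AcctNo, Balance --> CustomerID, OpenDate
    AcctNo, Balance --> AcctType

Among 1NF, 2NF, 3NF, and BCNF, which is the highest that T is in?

BCNF

Candidate keys: {AcctNo, Amount}, {AcctNo, Balance}, {AcctNo, CustomerID}. Prime attributes: {AcctNo, Amount, Balance, CustomerID}.
The left-hand side of every FD is a superkey, so BCNF is satisfied.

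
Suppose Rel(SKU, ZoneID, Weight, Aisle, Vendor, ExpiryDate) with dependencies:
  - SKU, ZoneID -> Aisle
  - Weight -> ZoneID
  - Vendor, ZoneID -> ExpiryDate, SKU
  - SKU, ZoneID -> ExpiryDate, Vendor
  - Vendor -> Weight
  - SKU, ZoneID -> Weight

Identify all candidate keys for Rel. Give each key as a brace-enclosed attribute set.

{SKU, Weight}, {SKU, ZoneID}, {Vendor}

{Vendor}⁺ = {Aisle, ExpiryDate, SKU, Vendor, Weight, ZoneID} — all of the relation — so {Vendor} is a candidate key.
{SKU, Weight}⁺ = {Aisle, ExpiryDate, SKU, Vendor, Weight, ZoneID} — all of the relation — so {SKU, Weight} is a candidate key.
{SKU, ZoneID}⁺ = {Aisle, ExpiryDate, SKU, Vendor, Weight, ZoneID} — all of the relation — so {SKU, ZoneID} is a candidate key.
No proper subset of any of these is a key, and no other minimal superkey exists.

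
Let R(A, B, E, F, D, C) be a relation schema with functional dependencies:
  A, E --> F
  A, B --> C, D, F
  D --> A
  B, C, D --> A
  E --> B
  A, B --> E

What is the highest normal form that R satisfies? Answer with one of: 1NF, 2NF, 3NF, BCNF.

Candidate keys: {A, B}, {A, E}, {B, D}, {D, E}. Prime attributes: {A, B, D, E}.
For D --> A we have {D}⁺ = {A, D}; {D} is not a superkey, so BCNF fails.
Its right-hand attributes {A} are all prime, as are those of every other non-superkey FD — the relation is in 3NF.

3NF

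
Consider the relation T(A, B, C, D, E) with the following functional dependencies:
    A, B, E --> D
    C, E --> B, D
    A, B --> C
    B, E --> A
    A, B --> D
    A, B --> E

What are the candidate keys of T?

{A, B} is a candidate key since {A, B}⁺ = {A, B, C, D, E} covers every attribute.
{B, E} is a candidate key since {B, E}⁺ = {A, B, C, D, E} covers every attribute.
{C, E} is a candidate key since {C, E}⁺ = {A, B, C, D, E} covers every attribute.
These are minimal and exhaustive — every other superkey contains one of them.

{A, B}, {B, E}, {C, E}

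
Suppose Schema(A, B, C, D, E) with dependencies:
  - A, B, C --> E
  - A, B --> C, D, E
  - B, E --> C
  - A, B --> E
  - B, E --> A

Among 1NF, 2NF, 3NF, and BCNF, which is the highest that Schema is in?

BCNF

Candidate keys: {A, B}, {B, E}. Prime attributes: {A, B, E}.
Every FD has a superkey on the left, so the relation is in BCNF.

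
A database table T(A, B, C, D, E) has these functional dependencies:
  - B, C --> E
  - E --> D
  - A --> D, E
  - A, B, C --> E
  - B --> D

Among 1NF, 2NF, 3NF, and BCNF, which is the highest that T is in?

Candidate key: {A, B, C}. Prime attributes: {A, B, C}.
For B, C --> E we have {B, C}⁺ = {B, C, D, E}; {B, C} is not a superkey, so BCNF fails.
B, C --> E determines the non-prime attribute {E} from a non-superkey — 3NF is violated.
Since {A} ⊂ {A, B, C} and {A}⁺ ⊇ {D, E} with {D, E} non-prime, there is a partial dependency; 2NF fails.

1NF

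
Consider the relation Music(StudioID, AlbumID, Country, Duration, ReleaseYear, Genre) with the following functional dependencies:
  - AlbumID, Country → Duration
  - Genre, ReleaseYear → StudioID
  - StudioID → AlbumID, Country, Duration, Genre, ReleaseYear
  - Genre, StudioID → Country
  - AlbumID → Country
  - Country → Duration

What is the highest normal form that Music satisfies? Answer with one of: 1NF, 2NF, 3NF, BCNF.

2NF

Candidate keys: {Genre, ReleaseYear}, {StudioID}. Prime attributes: {Genre, ReleaseYear, StudioID}.
AlbumID, Country → Duration: {AlbumID, Country}⁺ = {AlbumID, Country, Duration}, which is not all of the attributes, so the left side is not a superkey — BCNF is violated.
AlbumID, Country → Duration has non-prime {Duration} on the right and a non-superkey on the left, so 3NF fails.
No proper subset of a key has a non-prime attribute in its closure, so there is no partial dependency; 2NF holds.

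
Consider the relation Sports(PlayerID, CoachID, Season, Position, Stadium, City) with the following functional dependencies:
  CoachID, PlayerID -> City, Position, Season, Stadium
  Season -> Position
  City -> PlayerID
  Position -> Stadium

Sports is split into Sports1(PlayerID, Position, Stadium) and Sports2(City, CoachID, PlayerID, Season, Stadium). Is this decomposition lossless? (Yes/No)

No

Sports1 ∩ Sports2 = {PlayerID, Stadium}; its closure under F is {PlayerID, Stadium}.
Sports1 ⊄ {PlayerID, Stadium} and Sports2 ⊄ {PlayerID, Stadium}, so the split is lossy.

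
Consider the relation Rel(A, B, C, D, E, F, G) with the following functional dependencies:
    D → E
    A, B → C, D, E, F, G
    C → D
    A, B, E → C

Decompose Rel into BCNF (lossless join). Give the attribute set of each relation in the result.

Candidate key of the original relation: {A, B}.
Within {A, B, C, D, E, F, G}: {D}⁺ ∩ {A, B, C, D, E, F, G} = {D, E}, not the whole set, so D → E violates BCNF; decompose into {D, E} and {A, B, C, D, F, G}.
{D, E}: every determinant is a superkey — BCNF.
Within {A, B, C, D, F, G}: {C}⁺ ∩ {A, B, C, D, F, G} = {C, D}, not the whole set, so C → D violates BCNF; decompose into {C, D} and {A, B, C, F, G}.
{C, D}: every determinant is a superkey — BCNF.
{A, B, C, F, G}: every determinant is a superkey — BCNF.

{A, B, C, F, G}; {C, D}; {D, E}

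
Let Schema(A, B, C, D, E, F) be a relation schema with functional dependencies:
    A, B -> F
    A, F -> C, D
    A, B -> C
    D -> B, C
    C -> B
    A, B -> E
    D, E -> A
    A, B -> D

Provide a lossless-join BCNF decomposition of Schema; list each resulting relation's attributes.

{A, D, E, F}; {B, C}; {C, D}

Candidate keys of the original relation: {A, B}, {A, C}, {A, D}, {A, F}, {D, E}.
In {A, B, C, D, E, F}, {D} is not a superkey ({D}⁺ restricted to this set is {B, C, D}), so split on D -> B, C into {B, C, D} and {A, D, E, F}.
In {B, C, D}, {C} is not a superkey ({C}⁺ restricted to this set is {B, C}), so split on C -> B into {B, C} and {C, D}.
{B, C}: every determinant is a superkey — BCNF.
{C, D}: every determinant is a superkey — BCNF.
{A, D, E, F}: every determinant is a superkey — BCNF.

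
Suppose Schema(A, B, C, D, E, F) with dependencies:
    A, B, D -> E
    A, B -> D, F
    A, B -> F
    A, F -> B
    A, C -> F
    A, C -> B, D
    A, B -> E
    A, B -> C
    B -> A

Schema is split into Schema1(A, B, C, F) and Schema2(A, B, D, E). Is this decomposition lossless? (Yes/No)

Yes

The shared attributes are {A, B} and {A, B}⁺ = {A, B, C, D, E, F}.
This includes all of Schema1, so the common attributes are a superkey of Schema1 — the join is lossless.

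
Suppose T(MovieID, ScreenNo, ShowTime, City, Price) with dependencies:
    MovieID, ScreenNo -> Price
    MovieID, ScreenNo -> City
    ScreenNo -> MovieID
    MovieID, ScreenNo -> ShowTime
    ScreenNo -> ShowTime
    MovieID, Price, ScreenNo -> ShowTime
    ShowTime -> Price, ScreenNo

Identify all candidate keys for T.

{ScreenNo}, {ShowTime}

{ScreenNo}⁺ = {City, MovieID, Price, ScreenNo, ShowTime}, which is every attribute, so {ScreenNo} is a candidate key.
{ShowTime}⁺ = {City, MovieID, Price, ScreenNo, ShowTime}, which is every attribute, so {ShowTime} is a candidate key.
No proper subset of any of these is a key, and no other minimal superkey exists.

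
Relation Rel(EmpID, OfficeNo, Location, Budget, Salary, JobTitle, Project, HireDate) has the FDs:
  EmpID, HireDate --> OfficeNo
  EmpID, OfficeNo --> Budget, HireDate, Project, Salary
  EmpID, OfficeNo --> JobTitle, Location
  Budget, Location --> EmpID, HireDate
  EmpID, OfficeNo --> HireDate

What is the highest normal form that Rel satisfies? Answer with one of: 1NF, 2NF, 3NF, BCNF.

BCNF

Candidate keys: {Budget, Location}, {EmpID, HireDate}, {EmpID, OfficeNo}. Prime attributes: {Budget, EmpID, HireDate, Location, OfficeNo}.
Every FD has a superkey on the left, so the relation is in BCNF.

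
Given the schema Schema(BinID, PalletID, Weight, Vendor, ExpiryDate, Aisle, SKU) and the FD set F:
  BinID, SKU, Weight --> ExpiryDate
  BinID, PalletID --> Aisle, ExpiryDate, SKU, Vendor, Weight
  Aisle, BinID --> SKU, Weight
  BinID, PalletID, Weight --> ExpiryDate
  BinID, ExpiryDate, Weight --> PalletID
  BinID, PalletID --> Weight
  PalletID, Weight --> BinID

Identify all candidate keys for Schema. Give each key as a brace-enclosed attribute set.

{Aisle, BinID}, {BinID, ExpiryDate, Weight}, {BinID, PalletID}, {BinID, SKU, Weight}, {PalletID, Weight}

{Aisle, BinID} is a candidate key since {Aisle, BinID}⁺ = {Aisle, BinID, ExpiryDate, PalletID, SKU, Vendor, Weight} covers every attribute.
{BinID, PalletID} is a candidate key since {BinID, PalletID}⁺ = {Aisle, BinID, ExpiryDate, PalletID, SKU, Vendor, Weight} covers every attribute.
{PalletID, Weight} is a candidate key since {PalletID, Weight}⁺ = {Aisle, BinID, ExpiryDate, PalletID, SKU, Vendor, Weight} covers every attribute.
{BinID, ExpiryDate, Weight} is a candidate key since {BinID, ExpiryDate, Weight}⁺ = {Aisle, BinID, ExpiryDate, PalletID, SKU, Vendor, Weight} covers every attribute.
{BinID, SKU, Weight} is a candidate key since {BinID, SKU, Weight}⁺ = {Aisle, BinID, ExpiryDate, PalletID, SKU, Vendor, Weight} covers every attribute.
Any other superkey properly contains one of these, so there are no further candidate keys.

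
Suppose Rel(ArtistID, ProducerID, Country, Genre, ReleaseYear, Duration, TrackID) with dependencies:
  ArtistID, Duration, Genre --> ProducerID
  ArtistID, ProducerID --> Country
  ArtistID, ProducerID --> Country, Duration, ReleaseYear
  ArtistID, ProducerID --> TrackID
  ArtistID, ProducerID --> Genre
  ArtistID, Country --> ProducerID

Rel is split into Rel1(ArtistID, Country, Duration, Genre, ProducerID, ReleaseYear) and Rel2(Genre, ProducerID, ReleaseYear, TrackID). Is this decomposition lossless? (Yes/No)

The shared attributes are {Genre, ProducerID, ReleaseYear} and {Genre, ProducerID, ReleaseYear}⁺ = {Genre, ProducerID, ReleaseYear}.
Rel1 ⊄ {Genre, ProducerID, ReleaseYear} and Rel2 ⊄ {Genre, ProducerID, ReleaseYear}, so the split is lossy.

No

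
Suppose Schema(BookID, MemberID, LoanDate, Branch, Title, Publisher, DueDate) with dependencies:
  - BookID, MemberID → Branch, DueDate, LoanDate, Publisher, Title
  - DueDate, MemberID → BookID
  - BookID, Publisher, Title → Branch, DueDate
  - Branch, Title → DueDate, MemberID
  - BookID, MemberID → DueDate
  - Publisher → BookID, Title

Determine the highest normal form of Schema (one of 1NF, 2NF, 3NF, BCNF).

BCNF

Candidate keys: {BookID, MemberID}, {Branch, Title}, {DueDate, MemberID}, {Publisher}. Prime attributes: {BookID, Branch, DueDate, MemberID, Publisher, Title}.
Every FD has a superkey on the left, so the relation is in BCNF.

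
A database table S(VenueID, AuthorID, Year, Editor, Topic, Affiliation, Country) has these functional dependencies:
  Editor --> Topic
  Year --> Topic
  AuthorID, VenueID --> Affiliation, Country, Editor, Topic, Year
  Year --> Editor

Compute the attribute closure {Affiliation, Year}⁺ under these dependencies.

{Affiliation, Editor, Topic, Year}

Start with {Affiliation, Year}.
Year --> Topic applies; add {Topic} → now {Affiliation, Topic, Year}.
Year --> Editor applies; add {Editor} → now {Affiliation, Editor, Topic, Year}.
No further FD applies.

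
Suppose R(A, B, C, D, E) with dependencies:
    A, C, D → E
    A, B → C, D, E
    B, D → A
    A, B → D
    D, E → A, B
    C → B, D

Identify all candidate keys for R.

{A, B}, {B, D}, {C}, {D, E}

{C}⁺ = {A, B, C, D, E}, which is every attribute, so {C} is a candidate key.
{A, B}⁺ = {A, B, C, D, E}, which is every attribute, so {A, B} is a candidate key.
{B, D}⁺ = {A, B, C, D, E}, which is every attribute, so {B, D} is a candidate key.
{D, E}⁺ = {A, B, C, D, E}, which is every attribute, so {D, E} is a candidate key.
These are minimal and exhaustive — every other superkey contains one of them.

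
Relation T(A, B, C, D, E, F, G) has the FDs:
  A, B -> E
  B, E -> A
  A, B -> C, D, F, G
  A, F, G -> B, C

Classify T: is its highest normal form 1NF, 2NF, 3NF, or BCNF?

BCNF

Candidate keys: {A, B}, {A, F, G}, {B, E}. Prime attributes: {A, B, E, F, G}.
Every FD has a superkey on the left, so the relation is in BCNF.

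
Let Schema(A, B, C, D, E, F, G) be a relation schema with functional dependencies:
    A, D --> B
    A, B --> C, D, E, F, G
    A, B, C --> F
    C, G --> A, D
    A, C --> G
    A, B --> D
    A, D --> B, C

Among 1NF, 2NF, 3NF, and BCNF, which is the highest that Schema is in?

Candidate keys: {A, B}, {A, C}, {A, D}, {C, G}. Prime attributes: {A, B, C, D, G}.
Each dependency's left side is a superkey — BCNF holds.

BCNF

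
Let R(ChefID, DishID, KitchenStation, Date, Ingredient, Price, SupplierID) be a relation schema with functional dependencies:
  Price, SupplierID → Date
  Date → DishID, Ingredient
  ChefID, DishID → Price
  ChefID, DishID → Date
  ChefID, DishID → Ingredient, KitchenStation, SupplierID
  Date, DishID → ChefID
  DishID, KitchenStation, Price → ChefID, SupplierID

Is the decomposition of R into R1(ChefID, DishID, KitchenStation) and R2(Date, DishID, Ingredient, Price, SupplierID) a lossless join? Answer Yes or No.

The shared attributes are {DishID} and {DishID}⁺ = {DishID}.
Neither R1 nor R2 is contained in that closure, so the decomposition is lossy.

No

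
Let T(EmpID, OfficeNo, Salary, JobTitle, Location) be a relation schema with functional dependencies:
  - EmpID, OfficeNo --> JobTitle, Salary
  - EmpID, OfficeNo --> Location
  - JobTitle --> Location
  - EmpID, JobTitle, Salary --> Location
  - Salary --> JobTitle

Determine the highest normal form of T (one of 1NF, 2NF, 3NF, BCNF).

2NF

Candidate key: {EmpID, OfficeNo}. Prime attributes: {EmpID, OfficeNo}.
For JobTitle --> Location we have {JobTitle}⁺ = {JobTitle, Location}; {JobTitle} is not a superkey, so BCNF fails.
Because {Location} is non-prime and the left side of JobTitle --> Location is not a superkey, the relation is not in 3NF.
No proper subset of a key has a non-prime attribute in its closure, so there is no partial dependency; 2NF holds.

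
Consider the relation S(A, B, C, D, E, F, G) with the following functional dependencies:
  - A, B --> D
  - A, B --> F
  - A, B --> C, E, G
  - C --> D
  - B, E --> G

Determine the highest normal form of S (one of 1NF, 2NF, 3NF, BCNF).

2NF

Candidate key: {A, B}. Prime attributes: {A, B}.
For C --> D we have {C}⁺ = {C, D}; {C} is not a superkey, so BCNF fails.
C --> D has non-prime {D} on the right and a non-superkey on the left, so 3NF fails.
No non-prime attribute depends on a proper subset of any candidate key, so 2NF holds.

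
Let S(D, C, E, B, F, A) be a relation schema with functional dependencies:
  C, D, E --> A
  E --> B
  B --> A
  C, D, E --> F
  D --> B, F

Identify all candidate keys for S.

No FD produces {C, D, E}, so they must be in every candidate key.
{C, D, E}⁺ = {A, B, C, D, E, F} — all of the relation — so {C, D, E} is a candidate key.
No other minimal set has full closure, so this is the only candidate key.

{C, D, E}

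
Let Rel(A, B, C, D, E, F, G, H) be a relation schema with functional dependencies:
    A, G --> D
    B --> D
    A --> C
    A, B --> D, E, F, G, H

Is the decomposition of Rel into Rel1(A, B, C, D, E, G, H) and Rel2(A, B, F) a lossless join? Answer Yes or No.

Yes

Rel1 ∩ Rel2 = {A, B}; its closure under F is {A, B, C, D, E, F, G, H}.
This includes all of Rel1, so the common attributes are a superkey of Rel1 — the join is lossless.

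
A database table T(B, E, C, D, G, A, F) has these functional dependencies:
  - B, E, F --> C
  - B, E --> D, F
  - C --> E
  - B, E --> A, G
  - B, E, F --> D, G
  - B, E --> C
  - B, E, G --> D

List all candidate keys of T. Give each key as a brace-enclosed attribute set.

{B, C}, {B, E}

No FD produces {B}, so it must be in every candidate key.
{B, C}⁺ = {A, B, C, D, E, F, G} — all of the relation — so {B, C} is a candidate key.
{B, E}⁺ = {A, B, C, D, E, F, G} — all of the relation — so {B, E} is a candidate key.
These are minimal and exhaustive — every other superkey contains one of them.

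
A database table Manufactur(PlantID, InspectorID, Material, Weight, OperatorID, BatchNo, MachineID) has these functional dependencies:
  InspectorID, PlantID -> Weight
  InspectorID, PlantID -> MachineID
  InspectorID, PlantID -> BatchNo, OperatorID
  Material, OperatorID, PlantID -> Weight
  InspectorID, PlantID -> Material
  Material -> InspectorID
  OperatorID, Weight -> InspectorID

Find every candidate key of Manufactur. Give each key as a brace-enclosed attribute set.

{PlantID} never appears on the right of any FD, so every key must include it.
{InspectorID, PlantID}⁺ = {BatchNo, InspectorID, MachineID, Material, OperatorID, PlantID, Weight}, which is every attribute, so {InspectorID, PlantID} is a candidate key.
{Material, PlantID}⁺ = {BatchNo, InspectorID, MachineID, Material, OperatorID, PlantID, Weight}, which is every attribute, so {Material, PlantID} is a candidate key.
{OperatorID, PlantID, Weight}⁺ = {BatchNo, InspectorID, MachineID, Material, OperatorID, PlantID, Weight}, which is every attribute, so {OperatorID, PlantID, Weight} is a candidate key.
No proper subset of any of these is a key, and no other minimal superkey exists.

{InspectorID, PlantID}, {Material, PlantID}, {OperatorID, PlantID, Weight}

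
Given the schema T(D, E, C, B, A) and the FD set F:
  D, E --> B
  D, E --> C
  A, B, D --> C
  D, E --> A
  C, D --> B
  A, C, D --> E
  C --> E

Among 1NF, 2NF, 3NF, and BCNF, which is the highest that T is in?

3NF

Candidate keys: {A, B, D}, {C, D}, {D, E}. Prime attributes: {A, B, C, D, E}.
C --> E: {C}⁺ = {C, E}, which is not all of the attributes, so the left side is not a superkey — BCNF is violated.
Since {E} ⊆ prime attributes and every other non-superkey FD also has a prime right side, the schema is in 3NF.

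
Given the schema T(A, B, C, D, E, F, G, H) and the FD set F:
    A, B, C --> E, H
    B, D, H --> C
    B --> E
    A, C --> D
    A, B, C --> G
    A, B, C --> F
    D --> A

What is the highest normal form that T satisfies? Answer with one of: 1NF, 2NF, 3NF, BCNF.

Candidate keys: {A, B, C}, {B, C, D}, {B, D, H}. Prime attributes: {A, B, C, D, H}.
B --> E: {B}⁺ = {B, E}, which is not all of the attributes, so the left side is not a superkey — BCNF is violated.
B --> E has non-prime {E} on the right and a non-superkey on the left, so 3NF fails.
The proper key subset {B} of {A, B, C} determines non-prime {E}, so the relation is not even in 2NF.

1NF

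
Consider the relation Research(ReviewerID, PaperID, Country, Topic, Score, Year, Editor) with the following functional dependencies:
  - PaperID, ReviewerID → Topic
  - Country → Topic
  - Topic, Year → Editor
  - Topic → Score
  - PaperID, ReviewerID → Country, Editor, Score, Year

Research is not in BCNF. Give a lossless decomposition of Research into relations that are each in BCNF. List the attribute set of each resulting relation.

{Country, Editor, Year}; {Country, PaperID, ReviewerID, Year}; {Country, Topic}; {Score, Topic}

Candidate key of the original relation: {PaperID, ReviewerID}.
Within {Country, Editor, PaperID, ReviewerID, Score, Topic, Year}: {Country}⁺ ∩ {Country, Editor, PaperID, ReviewerID, Score, Topic, Year} = {Country, Score, Topic}, not the whole set, so Country → Score, Topic violates BCNF; decompose into {Country, Score, Topic} and {Country, Editor, PaperID, ReviewerID, Year}.
Within {Country, Score, Topic}: {Topic}⁺ ∩ {Country, Score, Topic} = {Score, Topic}, not the whole set, so Topic → Score violates BCNF; decompose into {Score, Topic} and {Country, Topic}.
{Score, Topic} is in BCNF.
{Country, Topic} is in BCNF.
Within {Country, Editor, PaperID, ReviewerID, Year}: {Country, Year}⁺ ∩ {Country, Editor, PaperID, ReviewerID, Year} = {Country, Editor, Year}, not the whole set, so Country, Year → Editor violates BCNF; decompose into {Country, Editor, Year} and {Country, PaperID, ReviewerID, Year}.
{Country, Editor, Year} is in BCNF.
{Country, PaperID, ReviewerID, Year} is in BCNF.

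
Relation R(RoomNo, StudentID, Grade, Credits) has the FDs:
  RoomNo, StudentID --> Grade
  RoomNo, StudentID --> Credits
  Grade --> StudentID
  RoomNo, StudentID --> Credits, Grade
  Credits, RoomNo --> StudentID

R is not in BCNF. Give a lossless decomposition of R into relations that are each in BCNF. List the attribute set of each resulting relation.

{Credits, Grade, RoomNo}; {Grade, StudentID}

Candidate keys of the original relation: {Credits, RoomNo}, {Grade, RoomNo}, {RoomNo, StudentID}.
Within {Credits, Grade, RoomNo, StudentID}: {Grade}⁺ ∩ {Credits, Grade, RoomNo, StudentID} = {Grade, StudentID}, not the whole set, so Grade --> StudentID violates BCNF; decompose into {Grade, StudentID} and {Credits, Grade, RoomNo}.
{Grade, StudentID} has no BCNF violation.
{Credits, Grade, RoomNo} has no BCNF violation.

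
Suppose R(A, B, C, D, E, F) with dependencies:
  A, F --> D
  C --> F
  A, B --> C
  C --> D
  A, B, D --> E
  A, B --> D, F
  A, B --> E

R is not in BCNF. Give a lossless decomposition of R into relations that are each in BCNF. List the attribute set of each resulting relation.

Candidate key of the original relation: {A, B}.
In {A, B, C, D, E, F}, {A, F} is not a superkey ({A, F}⁺ restricted to this set is {A, D, F}), so split on A, F --> D into {A, D, F} and {A, B, C, E, F}.
{A, D, F} is in BCNF.
In {A, B, C, E, F}, {C} is not a superkey ({C}⁺ restricted to this set is {C, F}), so split on C --> F into {C, F} and {A, B, C, E}.
{C, F} is in BCNF.
{A, B, C, E} is in BCNF.

{A, B, C, E}; {A, D, F}; {C, F}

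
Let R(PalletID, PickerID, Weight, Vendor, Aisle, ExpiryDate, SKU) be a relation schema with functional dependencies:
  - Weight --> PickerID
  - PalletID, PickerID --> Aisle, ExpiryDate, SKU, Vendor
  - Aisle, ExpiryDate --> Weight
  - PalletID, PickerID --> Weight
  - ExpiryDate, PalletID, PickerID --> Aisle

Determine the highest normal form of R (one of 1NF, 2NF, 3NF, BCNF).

Candidate keys: {Aisle, ExpiryDate, PalletID}, {PalletID, PickerID}, {PalletID, Weight}. Prime attributes: {Aisle, ExpiryDate, PalletID, PickerID, Weight}.
Weight --> PickerID: {Weight}⁺ = {PickerID, Weight}, which is not all of the attributes, so the left side is not a superkey — BCNF is violated.
But every attribute on its right side ({PickerID}) is prime, and the same holds for every other non-superkey FD, so 3NF still holds.

3NF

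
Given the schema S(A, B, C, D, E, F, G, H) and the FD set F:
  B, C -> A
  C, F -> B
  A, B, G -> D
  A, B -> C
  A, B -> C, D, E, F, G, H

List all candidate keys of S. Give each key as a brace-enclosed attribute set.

{A, B}, {B, C}, {C, F}

Closure of {A, B} is {A, B, C, D, E, F, G, H}, the whole schema; {A, B} is a candidate key.
Closure of {B, C} is {A, B, C, D, E, F, G, H}, the whole schema; {B, C} is a candidate key.
Closure of {C, F} is {A, B, C, D, E, F, G, H}, the whole schema; {C, F} is a candidate key.
These are minimal and exhaustive — every other superkey contains one of them.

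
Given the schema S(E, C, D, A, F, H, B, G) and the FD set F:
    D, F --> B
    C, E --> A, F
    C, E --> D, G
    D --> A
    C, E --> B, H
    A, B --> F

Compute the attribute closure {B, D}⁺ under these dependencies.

{A, B, D, F}

Start with {B, D}.
D --> A applies; add {A} → now {A, B, D}.
A, B --> F applies; add {F} → now {A, B, D, F}.
No further FD applies.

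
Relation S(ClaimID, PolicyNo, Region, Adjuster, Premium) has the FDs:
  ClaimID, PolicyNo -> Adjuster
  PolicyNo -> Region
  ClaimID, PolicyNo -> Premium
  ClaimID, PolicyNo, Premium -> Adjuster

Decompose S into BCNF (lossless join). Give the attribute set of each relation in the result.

{Adjuster, ClaimID, PolicyNo, Premium}; {PolicyNo, Region}

Candidate key of the original relation: {ClaimID, PolicyNo}.
{Adjuster, ClaimID, PolicyNo, Premium, Region}: {PolicyNo} determines {PolicyNo, Region} here but is not a superkey — split on PolicyNo -> Region, giving {PolicyNo, Region} and {Adjuster, ClaimID, PolicyNo, Premium}.
{PolicyNo, Region} has no BCNF violation.
{Adjuster, ClaimID, PolicyNo, Premium} has no BCNF violation.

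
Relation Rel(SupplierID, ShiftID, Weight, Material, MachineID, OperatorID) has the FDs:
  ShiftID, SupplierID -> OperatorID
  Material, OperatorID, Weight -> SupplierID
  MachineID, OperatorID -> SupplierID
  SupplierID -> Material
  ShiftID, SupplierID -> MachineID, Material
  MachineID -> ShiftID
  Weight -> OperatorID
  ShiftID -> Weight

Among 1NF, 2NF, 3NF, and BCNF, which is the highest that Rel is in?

1NF

Candidate keys: {MachineID}, {Material, ShiftID}, {ShiftID, SupplierID}. Prime attributes: {MachineID, Material, ShiftID, SupplierID}.
Material, OperatorID, Weight -> SupplierID: {Material, OperatorID, Weight}⁺ = {Material, OperatorID, SupplierID, Weight}, which is not all of the attributes, so the left side is not a superkey — BCNF is violated.
Because {OperatorID} is non-prime and the left side of Weight -> OperatorID is not a superkey, the relation is not in 3NF.
Since {ShiftID} ⊂ {Material, ShiftID} and {ShiftID}⁺ ⊇ {OperatorID, Weight} with {OperatorID, Weight} non-prime, there is a partial dependency; 2NF fails.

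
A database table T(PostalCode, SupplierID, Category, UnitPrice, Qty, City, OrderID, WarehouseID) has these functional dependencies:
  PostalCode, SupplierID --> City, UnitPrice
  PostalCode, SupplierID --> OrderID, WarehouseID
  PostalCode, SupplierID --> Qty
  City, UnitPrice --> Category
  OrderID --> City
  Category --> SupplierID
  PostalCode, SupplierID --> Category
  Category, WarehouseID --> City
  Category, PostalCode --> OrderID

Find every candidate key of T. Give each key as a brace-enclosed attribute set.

No FD produces {PostalCode}, so it must be in every candidate key.
{Category, PostalCode} is a candidate key since {Category, PostalCode}⁺ = {Category, City, OrderID, PostalCode, Qty, SupplierID, UnitPrice, WarehouseID} covers every attribute.
{PostalCode, SupplierID} is a candidate key since {PostalCode, SupplierID}⁺ = {Category, City, OrderID, PostalCode, Qty, SupplierID, UnitPrice, WarehouseID} covers every attribute.
{City, PostalCode, UnitPrice} is a candidate key since {City, PostalCode, UnitPrice}⁺ = {Category, City, OrderID, PostalCode, Qty, SupplierID, UnitPrice, WarehouseID} covers every attribute.
{OrderID, PostalCode, UnitPrice} is a candidate key since {OrderID, PostalCode, UnitPrice}⁺ = {Category, City, OrderID, PostalCode, Qty, SupplierID, UnitPrice, WarehouseID} covers every attribute.
No proper subset of any of these is a key, and no other minimal superkey exists.

{Category, PostalCode}, {City, PostalCode, UnitPrice}, {OrderID, PostalCode, UnitPrice}, {PostalCode, SupplierID}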